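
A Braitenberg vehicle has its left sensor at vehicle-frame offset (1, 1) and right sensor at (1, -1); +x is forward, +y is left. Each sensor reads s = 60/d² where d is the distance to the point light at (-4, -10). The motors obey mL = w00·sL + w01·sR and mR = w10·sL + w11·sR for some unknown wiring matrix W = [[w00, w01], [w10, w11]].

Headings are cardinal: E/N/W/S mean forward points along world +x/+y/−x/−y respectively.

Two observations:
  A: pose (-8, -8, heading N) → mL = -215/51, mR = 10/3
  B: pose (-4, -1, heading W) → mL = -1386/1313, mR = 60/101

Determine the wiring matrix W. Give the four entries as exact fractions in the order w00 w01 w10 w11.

obs A: pose=(-8,-8,N) → sL=30/17, sR=10/3, mL=-215/51, mR=10/3
obs B: pose=(-4,-1,W) → sL=12/13, sR=60/101, mL=-1386/1313, mR=60/101
sensor matrix S = [[30/17, 10/3], [12/13, 60/101]]; det S = -45280/22321
solve [mL_A; mL_B] = S·[w00; w01] and [mR_A; mR_B] = S·[w10; w11]:
  w00 = -1/2, w01 = -1, w10 = 0, w11 = 1

-1/2 -1 0 1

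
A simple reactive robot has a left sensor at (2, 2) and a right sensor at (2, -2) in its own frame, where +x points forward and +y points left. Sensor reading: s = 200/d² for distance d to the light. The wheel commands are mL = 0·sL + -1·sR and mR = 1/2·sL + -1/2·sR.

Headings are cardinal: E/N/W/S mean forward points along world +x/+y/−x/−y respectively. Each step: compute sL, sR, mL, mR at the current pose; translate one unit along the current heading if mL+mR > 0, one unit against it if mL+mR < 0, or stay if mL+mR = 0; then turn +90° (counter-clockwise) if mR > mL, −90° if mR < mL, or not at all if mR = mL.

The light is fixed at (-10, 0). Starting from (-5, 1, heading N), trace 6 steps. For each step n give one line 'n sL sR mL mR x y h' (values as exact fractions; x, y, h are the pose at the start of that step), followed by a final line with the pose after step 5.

0 100/9 100/29 -100/29 1000/261 -5 1 N
1 200/9 8 -8 64/9 -5 2 W
2 25/8 25/2 -25/2 -75/16 -4 2 S
3 200/89 40/13 -40/13 -480/1157 -4 3 E
4 100/17 100/37 -100/37 1000/629 -5 3 N
5 200/9 8 -8 64/9 -5 2 W
final -4 2 S

n=0: pose=(-5,1,N); sL=100/9, sR=100/29; mL=-100/29, mR=1000/261; mL+mR=100/261 → advance +1; mR−mL=1900/261 → turn +1·90°
n=1: pose=(-5,2,W); sL=200/9, sR=8; mL=-8, mR=64/9; mL+mR=-8/9 → advance -1; mR−mL=136/9 → turn +1·90°
n=2: pose=(-4,2,S); sL=25/8, sR=25/2; mL=-25/2, mR=-75/16; mL+mR=-275/16 → advance -1; mR−mL=125/16 → turn +1·90°
n=3: pose=(-4,3,E); sL=200/89, sR=40/13; mL=-40/13, mR=-480/1157; mL+mR=-4040/1157 → advance -1; mR−mL=3080/1157 → turn +1·90°
n=4: pose=(-5,3,N); sL=100/17, sR=100/37; mL=-100/37, mR=1000/629; mL+mR=-700/629 → advance -1; mR−mL=2700/629 → turn +1·90°
n=5: pose=(-5,2,W); sL=200/9, sR=8; mL=-8, mR=64/9; mL+mR=-8/9 → advance -1; mR−mL=136/9 → turn +1·90°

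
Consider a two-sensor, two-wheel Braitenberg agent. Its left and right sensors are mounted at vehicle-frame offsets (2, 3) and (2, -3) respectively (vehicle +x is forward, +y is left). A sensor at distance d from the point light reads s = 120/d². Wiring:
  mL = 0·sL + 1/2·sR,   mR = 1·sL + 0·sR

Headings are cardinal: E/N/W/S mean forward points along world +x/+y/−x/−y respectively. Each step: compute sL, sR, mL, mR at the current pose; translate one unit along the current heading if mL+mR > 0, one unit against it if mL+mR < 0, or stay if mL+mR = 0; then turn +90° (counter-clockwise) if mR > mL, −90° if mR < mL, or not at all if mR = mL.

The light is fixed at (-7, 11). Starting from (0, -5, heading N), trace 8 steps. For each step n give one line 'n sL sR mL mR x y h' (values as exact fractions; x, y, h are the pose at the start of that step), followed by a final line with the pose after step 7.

n=0: pose=(0,-5,N); sL=30/53, sR=15/37; mL=15/74, mR=30/53; mL+mR=3015/3922 → advance +1; mR−mL=1425/3922 → turn +1·90°
n=1: pose=(0,-4,W); sL=120/349, sR=120/169; mL=60/169, mR=120/349; mL+mR=41220/58981 → advance +1; mR−mL=-660/58981 → turn -1·90°
n=2: pose=(-1,-4,N); sL=60/89, sR=12/25; mL=6/25, mR=60/89; mL+mR=2034/2225 → advance +1; mR−mL=966/2225 → turn +1·90°
n=3: pose=(-1,-3,W); sL=24/61, sR=120/137; mL=60/137, mR=24/61; mL+mR=6948/8357 → advance +1; mR−mL=-372/8357 → turn -1·90°
n=4: pose=(-2,-3,N); sL=30/37, sR=15/26; mL=15/52, mR=30/37; mL+mR=2115/1924 → advance +1; mR−mL=1005/1924 → turn +1·90°
n=5: pose=(-2,-2,W); sL=24/53, sR=120/109; mL=60/109, mR=24/53; mL+mR=5796/5777 → advance +1; mR−mL=-564/5777 → turn -1·90°
n=6: pose=(-3,-2,N); sL=60/61, sR=12/17; mL=6/17, mR=60/61; mL+mR=1386/1037 → advance +1; mR−mL=654/1037 → turn +1·90°
n=7: pose=(-3,-1,W); sL=120/229, sR=24/17; mL=12/17, mR=120/229; mL+mR=4788/3893 → advance +1; mR−mL=-708/3893 → turn -1·90°

0 30/53 15/37 15/74 30/53 0 -5 N
1 120/349 120/169 60/169 120/349 0 -4 W
2 60/89 12/25 6/25 60/89 -1 -4 N
3 24/61 120/137 60/137 24/61 -1 -3 W
4 30/37 15/26 15/52 30/37 -2 -3 N
5 24/53 120/109 60/109 24/53 -2 -2 W
6 60/61 12/17 6/17 60/61 -3 -2 N
7 120/229 24/17 12/17 120/229 -3 -1 W
final -4 -1 N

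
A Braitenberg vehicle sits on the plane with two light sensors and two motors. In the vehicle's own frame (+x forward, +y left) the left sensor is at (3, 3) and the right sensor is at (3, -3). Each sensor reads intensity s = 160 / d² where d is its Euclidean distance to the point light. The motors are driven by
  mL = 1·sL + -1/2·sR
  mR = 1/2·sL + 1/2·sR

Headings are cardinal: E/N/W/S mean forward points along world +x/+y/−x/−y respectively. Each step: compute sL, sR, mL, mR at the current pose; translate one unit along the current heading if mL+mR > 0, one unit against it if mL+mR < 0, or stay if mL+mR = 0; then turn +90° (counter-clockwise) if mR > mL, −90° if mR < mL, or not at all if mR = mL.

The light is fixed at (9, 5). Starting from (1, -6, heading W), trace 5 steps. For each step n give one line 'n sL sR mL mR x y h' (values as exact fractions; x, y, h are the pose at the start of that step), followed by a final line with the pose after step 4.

0 160/317 32/37 848/11729 8032/11729 1 -6 W
1 20/29 8/17 224/493 286/493 0 -6 S
2 160/117 160/261 400/377 1120/1131 0 -7 E
3 16/25 80/173 1768/4325 2384/4325 1 -7 S
4 32/25 160/281 6992/7025 6496/7025 1 -8 E
final 2 -8 S

n=0: pose=(1,-6,W); sL=160/317, sR=32/37; mL=848/11729, mR=8032/11729; mL+mR=240/317 → advance +1; mR−mL=7184/11729 → turn +1·90°
n=1: pose=(0,-6,S); sL=20/29, sR=8/17; mL=224/493, mR=286/493; mL+mR=30/29 → advance +1; mR−mL=62/493 → turn +1·90°
n=2: pose=(0,-7,E); sL=160/117, sR=160/261; mL=400/377, mR=1120/1131; mL+mR=80/39 → advance +1; mR−mL=-80/1131 → turn -1·90°
n=3: pose=(1,-7,S); sL=16/25, sR=80/173; mL=1768/4325, mR=2384/4325; mL+mR=24/25 → advance +1; mR−mL=616/4325 → turn +1·90°
n=4: pose=(1,-8,E); sL=32/25, sR=160/281; mL=6992/7025, mR=6496/7025; mL+mR=48/25 → advance +1; mR−mL=-496/7025 → turn -1·90°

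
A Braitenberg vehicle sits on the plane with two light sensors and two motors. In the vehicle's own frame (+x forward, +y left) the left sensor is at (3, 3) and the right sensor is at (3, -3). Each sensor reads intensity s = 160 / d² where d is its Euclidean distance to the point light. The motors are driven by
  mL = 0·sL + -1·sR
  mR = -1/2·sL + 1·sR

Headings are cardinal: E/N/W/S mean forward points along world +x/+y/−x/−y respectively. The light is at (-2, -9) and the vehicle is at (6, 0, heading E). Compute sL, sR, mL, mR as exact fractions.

left sensor world pos  = (9, 3); dL² = 265
right sensor world pos = (9, -3); dR² = 157
sL = 160/265 = 32/53
sR = 160/157 = 160/157
mL = 0·sL + -1·sR = -160/157
mR = -1/2·sL + 1·sR = 5968/8321

32/53 160/157 -160/157 5968/8321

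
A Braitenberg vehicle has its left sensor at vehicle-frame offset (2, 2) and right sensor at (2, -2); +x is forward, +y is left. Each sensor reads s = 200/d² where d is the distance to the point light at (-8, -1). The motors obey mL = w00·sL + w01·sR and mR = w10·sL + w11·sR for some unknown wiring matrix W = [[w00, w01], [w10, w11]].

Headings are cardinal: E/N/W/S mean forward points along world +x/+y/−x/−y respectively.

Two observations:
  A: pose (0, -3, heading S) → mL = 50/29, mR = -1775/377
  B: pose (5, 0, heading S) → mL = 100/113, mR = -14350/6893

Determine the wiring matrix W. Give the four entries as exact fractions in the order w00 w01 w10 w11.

obs A: pose=(0,-3,S) → sL=50/29, sR=50/13, mL=50/29, mR=-1775/377
obs B: pose=(5,0,S) → sL=100/113, sR=100/61, mL=100/113, mR=-14350/6893
sensor matrix S = [[50/29, 50/13], [100/113, 100/61]]; det S = -1500000/2598661
solve [mL_A; mL_B] = S·[w00; w01] and [mR_A; mR_B] = S·[w10; w11]:
  w00 = 1, w01 = 0, w10 = -1/2, w11 = -1

1 0 -1/2 -1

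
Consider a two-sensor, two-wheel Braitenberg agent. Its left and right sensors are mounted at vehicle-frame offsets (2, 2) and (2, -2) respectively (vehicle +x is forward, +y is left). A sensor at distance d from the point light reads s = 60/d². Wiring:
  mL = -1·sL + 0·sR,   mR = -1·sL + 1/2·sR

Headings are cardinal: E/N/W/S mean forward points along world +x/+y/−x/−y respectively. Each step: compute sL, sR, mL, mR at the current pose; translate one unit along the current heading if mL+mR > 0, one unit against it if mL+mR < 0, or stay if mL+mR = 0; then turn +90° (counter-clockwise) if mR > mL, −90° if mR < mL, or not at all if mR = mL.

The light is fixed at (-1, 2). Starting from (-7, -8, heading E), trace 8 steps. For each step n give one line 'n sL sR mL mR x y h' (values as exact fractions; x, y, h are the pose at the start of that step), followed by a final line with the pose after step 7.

n=0: pose=(-7,-8,E); sL=3/4, sR=3/8; mL=-3/4, mR=-9/16; mL+mR=-21/16 → advance -1; mR−mL=3/16 → turn +1·90°
n=1: pose=(-8,-8,N); sL=12/29, sR=60/89; mL=-12/29, mR=-198/2581; mL+mR=-1266/2581 → advance -1; mR−mL=30/89 → turn +1·90°
n=2: pose=(-8,-9,W); sL=6/25, sR=10/27; mL=-6/25, mR=-37/675; mL+mR=-199/675 → advance -1; mR−mL=5/27 → turn +1·90°
n=3: pose=(-7,-9,S); sL=12/37, sR=60/233; mL=-12/37, mR=-1686/8621; mL+mR=-4482/8621 → advance -1; mR−mL=30/233 → turn +1·90°
n=4: pose=(-7,-8,E); sL=3/4, sR=3/8; mL=-3/4, mR=-9/16; mL+mR=-21/16 → advance -1; mR−mL=3/16 → turn +1·90°
n=5: pose=(-8,-8,N); sL=12/29, sR=60/89; mL=-12/29, mR=-198/2581; mL+mR=-1266/2581 → advance -1; mR−mL=30/89 → turn +1·90°
n=6: pose=(-8,-9,W); sL=6/25, sR=10/27; mL=-6/25, mR=-37/675; mL+mR=-199/675 → advance -1; mR−mL=5/27 → turn +1·90°
n=7: pose=(-7,-9,S); sL=12/37, sR=60/233; mL=-12/37, mR=-1686/8621; mL+mR=-4482/8621 → advance -1; mR−mL=30/233 → turn +1·90°

0 3/4 3/8 -3/4 -9/16 -7 -8 E
1 12/29 60/89 -12/29 -198/2581 -8 -8 N
2 6/25 10/27 -6/25 -37/675 -8 -9 W
3 12/37 60/233 -12/37 -1686/8621 -7 -9 S
4 3/4 3/8 -3/4 -9/16 -7 -8 E
5 12/29 60/89 -12/29 -198/2581 -8 -8 N
6 6/25 10/27 -6/25 -37/675 -8 -9 W
7 12/37 60/233 -12/37 -1686/8621 -7 -9 S
final -7 -8 E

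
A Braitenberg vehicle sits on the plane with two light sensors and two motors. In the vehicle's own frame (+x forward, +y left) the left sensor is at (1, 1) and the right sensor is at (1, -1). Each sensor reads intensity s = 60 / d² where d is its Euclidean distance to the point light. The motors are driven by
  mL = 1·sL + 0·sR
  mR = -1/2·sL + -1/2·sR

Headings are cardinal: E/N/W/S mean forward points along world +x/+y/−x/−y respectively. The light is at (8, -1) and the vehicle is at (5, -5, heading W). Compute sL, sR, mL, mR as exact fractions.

left sensor world pos  = (4, -6); dL² = 41
right sensor world pos = (4, -4); dR² = 25
sL = 60/41 = 60/41
sR = 60/25 = 12/5
mL = 1·sL + 0·sR = 60/41
mR = -1/2·sL + -1/2·sR = -396/205

60/41 12/5 60/41 -396/205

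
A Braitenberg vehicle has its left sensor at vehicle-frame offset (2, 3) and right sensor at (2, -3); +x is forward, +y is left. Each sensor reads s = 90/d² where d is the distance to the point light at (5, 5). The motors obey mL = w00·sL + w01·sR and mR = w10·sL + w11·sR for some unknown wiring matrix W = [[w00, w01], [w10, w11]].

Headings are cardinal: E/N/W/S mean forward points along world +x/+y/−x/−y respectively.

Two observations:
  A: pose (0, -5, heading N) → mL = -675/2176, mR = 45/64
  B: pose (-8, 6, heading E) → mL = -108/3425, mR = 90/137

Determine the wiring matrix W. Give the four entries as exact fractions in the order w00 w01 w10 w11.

obs A: pose=(0,-5,N) → sL=45/64, sR=45/34, mL=-675/2176, mR=45/64
obs B: pose=(-8,6,E) → sL=90/137, sR=18/25, mL=-108/3425, mR=90/137
sensor matrix S = [[45/64, 45/34], [90/137, 18/25]]; det S = -135351/372640
solve [mL_A; mL_B] = S·[w00; w01] and [mR_A; mR_B] = S·[w10; w11]:
  w00 = 1/2, w01 = -1/2, w10 = 1, w11 = 0

1/2 -1/2 1 0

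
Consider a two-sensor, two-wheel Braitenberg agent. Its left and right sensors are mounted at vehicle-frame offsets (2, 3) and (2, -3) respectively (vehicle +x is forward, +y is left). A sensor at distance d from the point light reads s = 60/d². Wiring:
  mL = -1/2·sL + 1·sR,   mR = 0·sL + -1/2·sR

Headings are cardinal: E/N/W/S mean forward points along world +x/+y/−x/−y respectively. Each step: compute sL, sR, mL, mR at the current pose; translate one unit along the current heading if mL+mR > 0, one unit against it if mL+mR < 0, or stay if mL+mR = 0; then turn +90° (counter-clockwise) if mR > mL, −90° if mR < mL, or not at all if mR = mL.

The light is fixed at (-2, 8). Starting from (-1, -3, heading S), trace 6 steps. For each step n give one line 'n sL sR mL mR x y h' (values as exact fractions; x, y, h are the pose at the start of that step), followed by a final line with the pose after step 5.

0 12/37 60/173 1182/6401 -30/173 -1 -3 S
1 30/113 30/41 2775/4633 -15/41 -1 -4 W
2 60/109 60/109 30/109 -30/109 -2 -4 N
3 12/17 60/229 -354/3893 -30/229 -2 -4 E
4 3/10 15/53 141/1060 -15/106 -3 -4 S
5 12/41 60/73 2022/2993 -30/73 -3 -3 W
final -4 -3 N

n=0: pose=(-1,-3,S); sL=12/37, sR=60/173; mL=1182/6401, mR=-30/173; mL+mR=72/6401 → advance +1; mR−mL=-2292/6401 → turn -1·90°
n=1: pose=(-1,-4,W); sL=30/113, sR=30/41; mL=2775/4633, mR=-15/41; mL+mR=1080/4633 → advance +1; mR−mL=-4470/4633 → turn -1·90°
n=2: pose=(-2,-4,N); sL=60/109, sR=60/109; mL=30/109, mR=-30/109; mL+mR=0 → advance +0; mR−mL=-60/109 → turn -1·90°
n=3: pose=(-2,-4,E); sL=12/17, sR=60/229; mL=-354/3893, mR=-30/229; mL+mR=-864/3893 → advance -1; mR−mL=-156/3893 → turn -1·90°
n=4: pose=(-3,-4,S); sL=3/10, sR=15/53; mL=141/1060, mR=-15/106; mL+mR=-9/1060 → advance -1; mR−mL=-291/1060 → turn -1·90°
n=5: pose=(-3,-3,W); sL=12/41, sR=60/73; mL=2022/2993, mR=-30/73; mL+mR=792/2993 → advance +1; mR−mL=-3252/2993 → turn -1·90°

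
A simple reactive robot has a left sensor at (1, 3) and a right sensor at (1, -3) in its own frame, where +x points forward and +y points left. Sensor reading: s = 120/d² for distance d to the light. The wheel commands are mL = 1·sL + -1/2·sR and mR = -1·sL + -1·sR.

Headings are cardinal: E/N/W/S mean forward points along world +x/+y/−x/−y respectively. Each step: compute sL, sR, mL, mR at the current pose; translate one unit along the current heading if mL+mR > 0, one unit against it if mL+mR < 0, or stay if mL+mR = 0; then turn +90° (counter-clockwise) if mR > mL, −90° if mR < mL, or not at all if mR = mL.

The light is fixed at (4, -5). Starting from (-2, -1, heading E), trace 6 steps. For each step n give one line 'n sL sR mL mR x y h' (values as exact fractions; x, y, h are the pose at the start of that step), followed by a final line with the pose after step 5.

n=0: pose=(-2,-1,E); sL=60/37, sR=60/13; mL=-330/481, mR=-3000/481; mL+mR=-90/13 → advance -1; mR−mL=-2670/481 → turn -1·90°
n=1: pose=(-3,-1,S); sL=24/5, sR=120/109; mL=2316/545, mR=-3216/545; mL+mR=-180/109 → advance -1; mR−mL=-5532/545 → turn -1·90°
n=2: pose=(-3,0,W); sL=30/17, sR=15/16; mL=705/544, mR=-735/272; mL+mR=-45/32 → advance -1; mR−mL=-2175/544 → turn -1·90°
n=3: pose=(-2,0,N); sL=40/39, sR=8/3; mL=-4/13, mR=-48/13; mL+mR=-4 → advance -1; mR−mL=-44/13 → turn -1·90°
n=4: pose=(-2,-1,E); sL=60/37, sR=60/13; mL=-330/481, mR=-3000/481; mL+mR=-90/13 → advance -1; mR−mL=-2670/481 → turn -1·90°
n=5: pose=(-3,-1,S); sL=24/5, sR=120/109; mL=2316/545, mR=-3216/545; mL+mR=-180/109 → advance -1; mR−mL=-5532/545 → turn -1·90°

0 60/37 60/13 -330/481 -3000/481 -2 -1 E
1 24/5 120/109 2316/545 -3216/545 -3 -1 S
2 30/17 15/16 705/544 -735/272 -3 0 W
3 40/39 8/3 -4/13 -48/13 -2 0 N
4 60/37 60/13 -330/481 -3000/481 -2 -1 E
5 24/5 120/109 2316/545 -3216/545 -3 -1 S
final -3 0 W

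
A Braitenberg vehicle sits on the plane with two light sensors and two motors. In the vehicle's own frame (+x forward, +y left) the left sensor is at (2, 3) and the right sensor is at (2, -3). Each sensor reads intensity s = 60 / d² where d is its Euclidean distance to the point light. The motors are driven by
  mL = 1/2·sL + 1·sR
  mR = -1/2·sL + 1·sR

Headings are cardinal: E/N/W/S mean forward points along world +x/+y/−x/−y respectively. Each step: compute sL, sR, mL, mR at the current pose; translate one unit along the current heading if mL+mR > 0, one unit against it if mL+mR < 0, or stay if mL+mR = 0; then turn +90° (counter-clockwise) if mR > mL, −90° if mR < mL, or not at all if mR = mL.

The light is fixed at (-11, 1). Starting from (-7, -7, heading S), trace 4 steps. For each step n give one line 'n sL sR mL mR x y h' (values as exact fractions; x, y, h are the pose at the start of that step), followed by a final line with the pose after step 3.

n=0: pose=(-7,-7,S); sL=60/149, sR=60/101; mL=11970/15049, mR=5910/15049; mL+mR=120/101 → advance +1; mR−mL=-60/149 → turn -1·90°
n=1: pose=(-7,-8,W); sL=15/37, sR=3/2; mL=63/37, mR=48/37; mL+mR=3 → advance +1; mR−mL=-15/37 → turn -1·90°
n=2: pose=(-8,-8,N); sL=60/49, sR=12/17; mL=1098/833, mR=78/833; mL+mR=24/17 → advance +1; mR−mL=-60/49 → turn -1·90°
n=3: pose=(-8,-7,E); sL=6/5, sR=30/73; mL=369/365, mR=-69/365; mL+mR=60/73 → advance +1; mR−mL=-6/5 → turn -1·90°

0 60/149 60/101 11970/15049 5910/15049 -7 -7 S
1 15/37 3/2 63/37 48/37 -7 -8 W
2 60/49 12/17 1098/833 78/833 -8 -8 N
3 6/5 30/73 369/365 -69/365 -8 -7 E
final -7 -7 S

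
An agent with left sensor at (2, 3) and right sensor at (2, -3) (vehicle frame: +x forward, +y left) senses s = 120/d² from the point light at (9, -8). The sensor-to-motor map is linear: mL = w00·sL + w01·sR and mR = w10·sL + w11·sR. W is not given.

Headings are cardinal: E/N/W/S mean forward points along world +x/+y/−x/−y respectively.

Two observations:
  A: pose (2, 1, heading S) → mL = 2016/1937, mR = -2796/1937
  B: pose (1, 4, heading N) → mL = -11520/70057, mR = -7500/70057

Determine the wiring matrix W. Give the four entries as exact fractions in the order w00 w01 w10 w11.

obs A: pose=(2,1,S) → sL=24/13, sR=120/149, mL=2016/1937, mR=-2796/1937
obs B: pose=(1,4,N) → sL=120/317, sR=120/221, mL=-11520/70057, mR=-7500/70057
sensor matrix S = [[24/13, 120/149], [120/317, 120/221]]; det S = 94659840/135700409
solve [mL_A; mL_B] = S·[w00; w01] and [mR_A; mR_B] = S·[w10; w11]:
  w00 = 1, w01 = -1, w10 = -1, w11 = 1/2

1 -1 -1 1/2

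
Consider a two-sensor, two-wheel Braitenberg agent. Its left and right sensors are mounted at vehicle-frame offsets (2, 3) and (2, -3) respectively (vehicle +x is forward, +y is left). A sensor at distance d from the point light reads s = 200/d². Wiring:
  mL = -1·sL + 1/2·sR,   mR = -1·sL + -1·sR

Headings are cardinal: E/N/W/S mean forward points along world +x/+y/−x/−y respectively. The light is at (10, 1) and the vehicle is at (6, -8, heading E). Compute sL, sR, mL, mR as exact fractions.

left sensor world pos  = (8, -5); dL² = 40
right sensor world pos = (8, -11); dR² = 148
sL = 200/40 = 5
sR = 200/148 = 50/37
mL = -1·sL + 1/2·sR = -160/37
mR = -1·sL + -1·sR = -235/37

5 50/37 -160/37 -235/37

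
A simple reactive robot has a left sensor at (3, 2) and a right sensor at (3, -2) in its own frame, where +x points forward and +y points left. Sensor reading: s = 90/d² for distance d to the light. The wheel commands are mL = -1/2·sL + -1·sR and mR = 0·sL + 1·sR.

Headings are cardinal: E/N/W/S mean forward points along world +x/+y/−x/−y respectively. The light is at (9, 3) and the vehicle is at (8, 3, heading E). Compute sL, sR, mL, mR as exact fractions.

45/4 45/4 -135/8 45/4

left sensor world pos  = (11, 5); dL² = 8
right sensor world pos = (11, 1); dR² = 8
sL = 90/8 = 45/4
sR = 90/8 = 45/4
mL = -1/2·sL + -1·sR = -135/8
mR = 0·sL + 1·sR = 45/4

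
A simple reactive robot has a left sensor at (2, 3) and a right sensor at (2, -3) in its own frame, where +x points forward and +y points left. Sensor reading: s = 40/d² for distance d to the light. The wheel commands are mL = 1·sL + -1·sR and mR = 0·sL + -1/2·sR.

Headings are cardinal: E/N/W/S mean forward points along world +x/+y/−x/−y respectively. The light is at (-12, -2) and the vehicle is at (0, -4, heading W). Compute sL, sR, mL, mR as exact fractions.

left sensor world pos  = (-2, -7); dL² = 125
right sensor world pos = (-2, -1); dR² = 101
sL = 40/125 = 8/25
sR = 40/101 = 40/101
mL = 1·sL + -1·sR = -192/2525
mR = 0·sL + -1/2·sR = -20/101

8/25 40/101 -192/2525 -20/101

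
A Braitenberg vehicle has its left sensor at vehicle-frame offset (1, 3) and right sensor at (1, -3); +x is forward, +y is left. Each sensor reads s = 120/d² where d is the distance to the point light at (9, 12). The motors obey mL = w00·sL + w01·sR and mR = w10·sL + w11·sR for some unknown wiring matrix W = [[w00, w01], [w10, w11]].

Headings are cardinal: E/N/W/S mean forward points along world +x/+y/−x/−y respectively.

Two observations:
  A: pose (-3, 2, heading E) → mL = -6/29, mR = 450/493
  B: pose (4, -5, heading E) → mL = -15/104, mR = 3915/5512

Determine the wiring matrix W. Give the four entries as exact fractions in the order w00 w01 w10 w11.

0 -1/2 1 1/2

obs A: pose=(-3,2,E) → sL=12/17, sR=12/29, mL=-6/29, mR=450/493
obs B: pose=(4,-5,E) → sL=30/53, sR=15/52, mL=-15/104, mR=3915/5512
sensor matrix S = [[12/17, 12/29], [30/53, 15/52]]; det S = -10395/339677
solve [mL_A; mL_B] = S·[w00; w01] and [mR_A; mR_B] = S·[w10; w11]:
  w00 = 0, w01 = -1/2, w10 = 1, w11 = 1/2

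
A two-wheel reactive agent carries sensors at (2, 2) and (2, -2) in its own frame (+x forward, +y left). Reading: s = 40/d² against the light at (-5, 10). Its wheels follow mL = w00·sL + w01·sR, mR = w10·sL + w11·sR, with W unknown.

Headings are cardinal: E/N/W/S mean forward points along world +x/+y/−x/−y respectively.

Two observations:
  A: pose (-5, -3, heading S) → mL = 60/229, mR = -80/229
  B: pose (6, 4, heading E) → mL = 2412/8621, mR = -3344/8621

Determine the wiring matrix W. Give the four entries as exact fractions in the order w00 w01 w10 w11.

obs A: pose=(-5,-3,S) → sL=40/229, sR=40/229, mL=60/229, mR=-80/229
obs B: pose=(6,4,E) → sL=8/37, sR=40/233, mL=2412/8621, mR=-3344/8621
sensor matrix S = [[40/229, 40/229], [8/37, 40/233]]; det S = -15360/1974209
solve [mL_A; mL_B] = S·[w00; w01] and [mR_A; mR_B] = S·[w10; w11]:
  w00 = 1/2, w01 = 1, w10 = -1, w11 = -1

1/2 1 -1 -1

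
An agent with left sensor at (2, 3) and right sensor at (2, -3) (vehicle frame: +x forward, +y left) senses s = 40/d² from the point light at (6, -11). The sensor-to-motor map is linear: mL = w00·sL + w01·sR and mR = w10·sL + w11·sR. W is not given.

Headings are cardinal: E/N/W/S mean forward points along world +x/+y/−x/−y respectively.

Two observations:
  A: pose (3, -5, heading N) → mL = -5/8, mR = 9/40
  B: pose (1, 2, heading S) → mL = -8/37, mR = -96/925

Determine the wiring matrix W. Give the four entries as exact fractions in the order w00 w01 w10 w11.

obs A: pose=(3,-5,N) → sL=2/5, sR=5/8, mL=-5/8, mR=9/40
obs B: pose=(1,2,S) → sL=8/25, sR=8/37, mL=-8/37, mR=-96/925
sensor matrix S = [[2/5, 5/8], [8/25, 8/37]]; det S = -21/185
solve [mL_A; mL_B] = S·[w00; w01] and [mR_A; mR_B] = S·[w10; w11]:
  w00 = 0, w01 = -1, w10 = -1, w11 = 1

0 -1 -1 1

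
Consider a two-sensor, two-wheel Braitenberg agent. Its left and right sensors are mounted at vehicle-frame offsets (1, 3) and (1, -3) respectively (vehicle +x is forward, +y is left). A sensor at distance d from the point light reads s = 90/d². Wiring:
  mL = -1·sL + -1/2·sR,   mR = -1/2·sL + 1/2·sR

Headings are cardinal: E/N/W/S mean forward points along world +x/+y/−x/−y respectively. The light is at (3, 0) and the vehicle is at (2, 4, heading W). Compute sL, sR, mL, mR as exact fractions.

left sensor world pos  = (1, 1); dL² = 5
right sensor world pos = (1, 7); dR² = 53
sL = 90/5 = 18
sR = 90/53 = 90/53
mL = -1·sL + -1/2·sR = -999/53
mR = -1/2·sL + 1/2·sR = -432/53

18 90/53 -999/53 -432/53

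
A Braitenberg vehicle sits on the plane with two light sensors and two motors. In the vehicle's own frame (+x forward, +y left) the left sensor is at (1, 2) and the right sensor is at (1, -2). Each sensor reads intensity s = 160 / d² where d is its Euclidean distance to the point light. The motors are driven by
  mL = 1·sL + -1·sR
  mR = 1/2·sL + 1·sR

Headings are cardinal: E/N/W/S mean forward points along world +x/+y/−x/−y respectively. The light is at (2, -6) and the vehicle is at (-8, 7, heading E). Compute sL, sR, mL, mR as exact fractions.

left sensor world pos  = (-7, 9); dL² = 306
right sensor world pos = (-7, 5); dR² = 202
sL = 160/306 = 80/153
sR = 160/202 = 80/101
mL = 1·sL + -1·sR = -4160/15453
mR = 1/2·sL + 1·sR = 16280/15453

80/153 80/101 -4160/15453 16280/15453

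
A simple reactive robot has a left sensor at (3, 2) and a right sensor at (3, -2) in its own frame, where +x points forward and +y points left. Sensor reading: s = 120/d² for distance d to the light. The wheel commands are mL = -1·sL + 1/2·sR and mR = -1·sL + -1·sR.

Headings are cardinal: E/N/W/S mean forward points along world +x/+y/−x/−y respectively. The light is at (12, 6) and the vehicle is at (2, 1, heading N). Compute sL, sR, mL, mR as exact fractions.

30/37 30/17 45/629 -1620/629

left sensor world pos  = (0, 4); dL² = 148
right sensor world pos = (4, 4); dR² = 68
sL = 120/148 = 30/37
sR = 120/68 = 30/17
mL = -1·sL + 1/2·sR = 45/629
mR = -1·sL + -1·sR = -1620/629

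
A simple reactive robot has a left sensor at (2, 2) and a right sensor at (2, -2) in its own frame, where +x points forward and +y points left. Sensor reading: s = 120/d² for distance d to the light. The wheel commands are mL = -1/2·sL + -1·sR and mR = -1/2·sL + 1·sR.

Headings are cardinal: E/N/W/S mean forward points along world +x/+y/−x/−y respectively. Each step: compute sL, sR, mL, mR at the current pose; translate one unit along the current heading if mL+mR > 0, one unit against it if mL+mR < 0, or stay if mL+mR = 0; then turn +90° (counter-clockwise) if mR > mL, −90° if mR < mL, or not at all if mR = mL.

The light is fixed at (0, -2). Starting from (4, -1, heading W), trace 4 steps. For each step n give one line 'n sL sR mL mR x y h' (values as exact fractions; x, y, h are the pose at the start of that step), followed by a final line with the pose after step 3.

n=0: pose=(4,-1,W); sL=24, sR=120/13; mL=-276/13, mR=-36/13; mL+mR=-24 → advance -1; mR−mL=240/13 → turn +1·90°
n=1: pose=(5,-1,S); sL=12/5, sR=12; mL=-66/5, mR=54/5; mL+mR=-12/5 → advance -1; mR−mL=24 → turn +1·90°
n=2: pose=(5,0,E); sL=24/13, sR=120/49; mL=-2148/637, mR=972/637; mL+mR=-24/13 → advance -1; mR−mL=240/49 → turn +1·90°
n=3: pose=(4,0,N); sL=6, sR=30/13; mL=-69/13, mR=-9/13; mL+mR=-6 → advance -1; mR−mL=60/13 → turn +1·90°

0 24 120/13 -276/13 -36/13 4 -1 W
1 12/5 12 -66/5 54/5 5 -1 S
2 24/13 120/49 -2148/637 972/637 5 0 E
3 6 30/13 -69/13 -9/13 4 0 N
final 4 -1 W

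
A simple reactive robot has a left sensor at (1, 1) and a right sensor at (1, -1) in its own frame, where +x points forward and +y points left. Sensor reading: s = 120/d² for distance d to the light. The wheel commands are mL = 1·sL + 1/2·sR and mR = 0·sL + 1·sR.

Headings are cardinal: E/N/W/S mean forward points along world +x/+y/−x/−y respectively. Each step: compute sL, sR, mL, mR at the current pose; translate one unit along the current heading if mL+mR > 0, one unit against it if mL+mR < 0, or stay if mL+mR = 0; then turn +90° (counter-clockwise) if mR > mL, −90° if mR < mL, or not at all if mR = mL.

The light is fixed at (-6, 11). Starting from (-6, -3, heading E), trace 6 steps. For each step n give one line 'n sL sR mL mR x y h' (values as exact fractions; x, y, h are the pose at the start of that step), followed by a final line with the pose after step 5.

n=0: pose=(-6,-3,E); sL=12/17, sR=60/113; mL=1866/1921, mR=60/113; mL+mR=2886/1921 → advance +1; mR−mL=-846/1921 → turn -1·90°
n=1: pose=(-5,-3,S); sL=120/229, sR=8/15; mL=2716/3435, mR=8/15; mL+mR=1516/1145 → advance +1; mR−mL=-884/3435 → turn -1·90°
n=2: pose=(-5,-4,W); sL=15/32, sR=30/49; mL=1215/1568, mR=30/49; mL+mR=2175/1568 → advance +1; mR−mL=-255/1568 → turn -1·90°
n=3: pose=(-6,-4,N); sL=120/197, sR=120/197; mL=180/197, mR=120/197; mL+mR=300/197 → advance +1; mR−mL=-60/197 → turn -1·90°
n=4: pose=(-6,-3,E); sL=12/17, sR=60/113; mL=1866/1921, mR=60/113; mL+mR=2886/1921 → advance +1; mR−mL=-846/1921 → turn -1·90°
n=5: pose=(-5,-3,S); sL=120/229, sR=8/15; mL=2716/3435, mR=8/15; mL+mR=1516/1145 → advance +1; mR−mL=-884/3435 → turn -1·90°

0 12/17 60/113 1866/1921 60/113 -6 -3 E
1 120/229 8/15 2716/3435 8/15 -5 -3 S
2 15/32 30/49 1215/1568 30/49 -5 -4 W
3 120/197 120/197 180/197 120/197 -6 -4 N
4 12/17 60/113 1866/1921 60/113 -6 -3 E
5 120/229 8/15 2716/3435 8/15 -5 -3 S
final -5 -4 W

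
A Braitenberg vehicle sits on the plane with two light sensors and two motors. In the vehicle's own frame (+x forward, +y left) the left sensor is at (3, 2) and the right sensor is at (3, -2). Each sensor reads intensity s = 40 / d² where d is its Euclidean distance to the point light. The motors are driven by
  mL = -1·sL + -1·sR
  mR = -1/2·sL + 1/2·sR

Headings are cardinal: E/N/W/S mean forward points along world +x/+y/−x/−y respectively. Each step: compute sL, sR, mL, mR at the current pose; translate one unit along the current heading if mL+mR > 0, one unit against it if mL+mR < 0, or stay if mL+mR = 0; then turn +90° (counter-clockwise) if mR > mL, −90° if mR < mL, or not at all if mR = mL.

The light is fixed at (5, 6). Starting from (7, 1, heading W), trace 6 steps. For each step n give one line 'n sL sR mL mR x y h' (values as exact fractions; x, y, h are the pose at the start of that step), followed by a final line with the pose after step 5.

0 4/5 4 -24/5 8/5 7 1 W
1 40/89 8/13 -1232/1157 96/1157 8 1 S
2 1 5/9 -14/9 -2/9 8 2 E
3 40 40/17 -720/17 -320/17 7 2 N
4 4/5 4 -24/5 8/5 7 1 W
5 40/89 8/13 -1232/1157 96/1157 8 1 S
final 8 2 E

n=0: pose=(7,1,W); sL=4/5, sR=4; mL=-24/5, mR=8/5; mL+mR=-16/5 → advance -1; mR−mL=32/5 → turn +1·90°
n=1: pose=(8,1,S); sL=40/89, sR=8/13; mL=-1232/1157, mR=96/1157; mL+mR=-1136/1157 → advance -1; mR−mL=1328/1157 → turn +1·90°
n=2: pose=(8,2,E); sL=1, sR=5/9; mL=-14/9, mR=-2/9; mL+mR=-16/9 → advance -1; mR−mL=4/3 → turn +1·90°
n=3: pose=(7,2,N); sL=40, sR=40/17; mL=-720/17, mR=-320/17; mL+mR=-1040/17 → advance -1; mR−mL=400/17 → turn +1·90°
n=4: pose=(7,1,W); sL=4/5, sR=4; mL=-24/5, mR=8/5; mL+mR=-16/5 → advance -1; mR−mL=32/5 → turn +1·90°
n=5: pose=(8,1,S); sL=40/89, sR=8/13; mL=-1232/1157, mR=96/1157; mL+mR=-1136/1157 → advance -1; mR−mL=1328/1157 → turn +1·90°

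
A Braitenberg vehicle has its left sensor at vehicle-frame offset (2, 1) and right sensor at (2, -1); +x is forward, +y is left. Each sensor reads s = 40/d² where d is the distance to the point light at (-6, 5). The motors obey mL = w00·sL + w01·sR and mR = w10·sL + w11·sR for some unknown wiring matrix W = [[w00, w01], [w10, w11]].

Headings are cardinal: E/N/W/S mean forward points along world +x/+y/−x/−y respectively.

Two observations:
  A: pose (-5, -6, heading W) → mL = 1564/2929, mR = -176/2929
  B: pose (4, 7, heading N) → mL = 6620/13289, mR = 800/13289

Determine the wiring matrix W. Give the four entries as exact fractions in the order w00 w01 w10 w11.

obs A: pose=(-5,-6,W) → sL=8/29, sR=40/101, mL=1564/2929, mR=-176/2929
obs B: pose=(4,7,N) → sL=40/97, sR=40/137, mL=6620/13289, mR=800/13289
sensor matrix S = [[8/29, 40/101], [40/97, 40/137]]; det S = -3221760/38923481
solve [mL_A; mL_B] = S·[w00; w01] and [mR_A; mR_B] = S·[w10; w11]:
  w00 = 1/2, w01 = 1, w10 = 1/2, w11 = -1/2

1/2 1 1/2 -1/2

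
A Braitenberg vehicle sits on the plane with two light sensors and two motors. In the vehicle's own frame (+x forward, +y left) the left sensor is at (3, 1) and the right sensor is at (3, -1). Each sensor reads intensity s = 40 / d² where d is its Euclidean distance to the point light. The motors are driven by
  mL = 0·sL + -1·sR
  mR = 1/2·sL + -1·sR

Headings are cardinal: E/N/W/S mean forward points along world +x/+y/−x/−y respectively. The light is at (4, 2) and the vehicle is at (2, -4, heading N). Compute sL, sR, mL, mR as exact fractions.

20/9 4 -4 -26/9

left sensor world pos  = (1, -1); dL² = 18
right sensor world pos = (3, -1); dR² = 10
sL = 40/18 = 20/9
sR = 40/10 = 4
mL = 0·sL + -1·sR = -4
mR = 1/2·sL + -1·sR = -26/9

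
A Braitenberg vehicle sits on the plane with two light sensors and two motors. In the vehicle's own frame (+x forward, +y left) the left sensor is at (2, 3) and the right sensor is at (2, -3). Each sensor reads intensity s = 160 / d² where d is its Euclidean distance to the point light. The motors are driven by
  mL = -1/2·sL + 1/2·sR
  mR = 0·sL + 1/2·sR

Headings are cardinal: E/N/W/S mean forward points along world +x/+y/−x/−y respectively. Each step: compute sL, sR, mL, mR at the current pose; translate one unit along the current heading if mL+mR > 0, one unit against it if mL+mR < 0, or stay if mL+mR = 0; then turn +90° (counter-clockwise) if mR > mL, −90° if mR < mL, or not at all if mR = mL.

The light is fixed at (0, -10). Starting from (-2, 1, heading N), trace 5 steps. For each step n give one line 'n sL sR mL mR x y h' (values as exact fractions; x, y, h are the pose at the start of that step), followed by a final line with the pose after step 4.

n=0: pose=(-2,1,N); sL=80/97, sR=16/17; mL=96/1649, mR=8/17; mL+mR=872/1649 → advance +1; mR−mL=40/97 → turn +1·90°
n=1: pose=(-2,2,W); sL=160/97, sR=160/241; mL=-11520/23377, mR=80/241; mL+mR=-3760/23377 → advance -1; mR−mL=80/97 → turn +1·90°
n=2: pose=(-1,2,S); sL=20/13, sR=40/29; mL=-30/377, mR=20/29; mL+mR=230/377 → advance +1; mR−mL=10/13 → turn +1·90°
n=3: pose=(-1,1,E); sL=160/197, sR=32/13; mL=2112/2561, mR=16/13; mL+mR=5264/2561 → advance +1; mR−mL=80/197 → turn +1·90°
n=4: pose=(0,1,N); sL=80/89, sR=80/89; mL=0, mR=40/89; mL+mR=40/89 → advance +1; mR−mL=40/89 → turn +1·90°

0 80/97 16/17 96/1649 8/17 -2 1 N
1 160/97 160/241 -11520/23377 80/241 -2 2 W
2 20/13 40/29 -30/377 20/29 -1 2 S
3 160/197 32/13 2112/2561 16/13 -1 1 E
4 80/89 80/89 0 40/89 0 1 N
final 0 2 W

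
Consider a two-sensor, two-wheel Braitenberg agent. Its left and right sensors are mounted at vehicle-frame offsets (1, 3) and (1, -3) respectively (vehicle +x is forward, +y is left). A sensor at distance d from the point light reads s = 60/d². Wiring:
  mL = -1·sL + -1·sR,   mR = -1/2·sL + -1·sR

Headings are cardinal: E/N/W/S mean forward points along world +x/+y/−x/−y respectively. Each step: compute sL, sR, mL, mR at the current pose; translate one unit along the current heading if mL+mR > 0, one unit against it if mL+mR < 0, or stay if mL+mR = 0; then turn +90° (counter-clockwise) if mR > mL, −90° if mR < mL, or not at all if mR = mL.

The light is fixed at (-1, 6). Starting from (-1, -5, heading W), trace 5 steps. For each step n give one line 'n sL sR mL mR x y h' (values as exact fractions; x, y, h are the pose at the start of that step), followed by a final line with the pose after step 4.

n=0: pose=(-1,-5,W); sL=60/197, sR=12/13; mL=-3144/2561, mR=-2754/2561; mL+mR=-5898/2561 → advance -1; mR−mL=30/197 → turn +1·90°
n=1: pose=(0,-5,S); sL=3/8, sR=15/37; mL=-231/296, mR=-351/592; mL+mR=-813/592 → advance -1; mR−mL=3/16 → turn +1·90°
n=2: pose=(0,-4,E); sL=60/53, sR=60/173; mL=-13560/9169, mR=-8370/9169; mL+mR=-21930/9169 → advance -1; mR−mL=30/53 → turn +1·90°
n=3: pose=(-1,-4,N); sL=2/3, sR=2/3; mL=-4/3, mR=-1; mL+mR=-7/3 → advance -1; mR−mL=1/3 → turn +1·90°
n=4: pose=(-1,-5,W); sL=60/197, sR=12/13; mL=-3144/2561, mR=-2754/2561; mL+mR=-5898/2561 → advance -1; mR−mL=30/197 → turn +1·90°

0 60/197 12/13 -3144/2561 -2754/2561 -1 -5 W
1 3/8 15/37 -231/296 -351/592 0 -5 S
2 60/53 60/173 -13560/9169 -8370/9169 0 -4 E
3 2/3 2/3 -4/3 -1 -1 -4 N
4 60/197 12/13 -3144/2561 -2754/2561 -1 -5 W
final 0 -5 S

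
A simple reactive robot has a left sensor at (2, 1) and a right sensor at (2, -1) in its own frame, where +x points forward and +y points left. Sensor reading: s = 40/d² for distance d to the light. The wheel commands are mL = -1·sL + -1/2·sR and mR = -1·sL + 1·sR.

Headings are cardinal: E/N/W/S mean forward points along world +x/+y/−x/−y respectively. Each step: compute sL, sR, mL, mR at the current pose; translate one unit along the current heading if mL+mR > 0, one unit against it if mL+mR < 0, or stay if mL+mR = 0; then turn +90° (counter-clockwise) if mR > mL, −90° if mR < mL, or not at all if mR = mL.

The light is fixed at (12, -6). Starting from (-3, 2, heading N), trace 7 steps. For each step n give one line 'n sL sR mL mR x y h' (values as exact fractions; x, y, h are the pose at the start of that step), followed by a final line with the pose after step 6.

n=0: pose=(-3,2,N); sL=10/89, sR=5/37; mL=-1185/6586, mR=75/3293; mL+mR=-1035/6586 → advance -1; mR−mL=15/74 → turn +1·90°
n=1: pose=(-3,1,W); sL=8/65, sR=40/353; mL=-4124/22945, mR=-224/22945; mL+mR=-4348/22945 → advance -1; mR−mL=60/353 → turn +1·90°
n=2: pose=(-2,1,S); sL=20/97, sR=4/25; mL=-694/2425, mR=-112/2425; mL+mR=-806/2425 → advance -1; mR−mL=6/25 → turn +1·90°
n=3: pose=(-2,2,E); sL=8/45, sR=40/193; mL=-2444/8685, mR=256/8685; mL+mR=-2188/8685 → advance -1; mR−mL=60/193 → turn +1·90°
n=4: pose=(-3,2,N); sL=10/89, sR=5/37; mL=-1185/6586, mR=75/3293; mL+mR=-1035/6586 → advance -1; mR−mL=15/74 → turn +1·90°
n=5: pose=(-3,1,W); sL=8/65, sR=40/353; mL=-4124/22945, mR=-224/22945; mL+mR=-4348/22945 → advance -1; mR−mL=60/353 → turn +1·90°
n=6: pose=(-2,1,S); sL=20/97, sR=4/25; mL=-694/2425, mR=-112/2425; mL+mR=-806/2425 → advance -1; mR−mL=6/25 → turn +1·90°

0 10/89 5/37 -1185/6586 75/3293 -3 2 N
1 8/65 40/353 -4124/22945 -224/22945 -3 1 W
2 20/97 4/25 -694/2425 -112/2425 -2 1 S
3 8/45 40/193 -2444/8685 256/8685 -2 2 E
4 10/89 5/37 -1185/6586 75/3293 -3 2 N
5 8/65 40/353 -4124/22945 -224/22945 -3 1 W
6 20/97 4/25 -694/2425 -112/2425 -2 1 S
final -2 2 E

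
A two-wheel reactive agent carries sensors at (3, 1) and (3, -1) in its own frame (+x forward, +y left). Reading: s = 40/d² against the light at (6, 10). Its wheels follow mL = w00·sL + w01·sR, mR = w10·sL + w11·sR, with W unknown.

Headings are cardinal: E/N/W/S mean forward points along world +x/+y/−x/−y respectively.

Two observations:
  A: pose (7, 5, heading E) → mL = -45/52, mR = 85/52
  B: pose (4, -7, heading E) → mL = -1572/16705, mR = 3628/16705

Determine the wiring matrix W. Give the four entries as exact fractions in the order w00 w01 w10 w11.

obs A: pose=(7,5,E) → sL=5/4, sR=10/13, mL=-45/52, mR=85/52
obs B: pose=(4,-7,E) → sL=40/257, sR=8/65, mL=-1572/16705, mR=3628/16705
sensor matrix S = [[5/4, 10/13], [40/257, 8/65]]; det S = 114/3341
solve [mL_A; mL_B] = S·[w00; w01] and [mR_A; mR_B] = S·[w10; w11]:
  w00 = -1, w01 = 1/2, w10 = 1, w11 = 1/2

-1 1/2 1 1/2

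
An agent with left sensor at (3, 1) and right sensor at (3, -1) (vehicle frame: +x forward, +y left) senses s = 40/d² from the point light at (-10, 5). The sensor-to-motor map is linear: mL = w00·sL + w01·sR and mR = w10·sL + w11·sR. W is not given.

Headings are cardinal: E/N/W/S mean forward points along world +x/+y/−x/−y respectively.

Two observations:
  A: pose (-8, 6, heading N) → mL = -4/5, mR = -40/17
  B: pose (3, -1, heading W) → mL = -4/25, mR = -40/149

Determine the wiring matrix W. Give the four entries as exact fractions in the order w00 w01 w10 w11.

obs A: pose=(-8,6,N) → sL=40/17, sR=8/5, mL=-4/5, mR=-40/17
obs B: pose=(3,-1,W) → sL=40/149, sR=8/25, mL=-4/25, mR=-40/149
sensor matrix S = [[40/17, 8/5], [40/149, 8/25]]; det S = 4096/12665
solve [mL_A; mL_B] = S·[w00; w01] and [mR_A; mR_B] = S·[w10; w11]:
  w00 = 0, w01 = -1/2, w10 = -1, w11 = 0

0 -1/2 -1 0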